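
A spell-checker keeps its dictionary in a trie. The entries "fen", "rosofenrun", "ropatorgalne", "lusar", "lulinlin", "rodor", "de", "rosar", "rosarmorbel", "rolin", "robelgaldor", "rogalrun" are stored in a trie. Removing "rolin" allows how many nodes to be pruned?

After clearing the end-marker at "rolin", prune upward until reaching a node still needed by another word.
The suffix "lin" (3 nodes) is used only by "rolin"; the node for "ro" still has the child "s", so pruning stops there.
Nodes removed: 3

3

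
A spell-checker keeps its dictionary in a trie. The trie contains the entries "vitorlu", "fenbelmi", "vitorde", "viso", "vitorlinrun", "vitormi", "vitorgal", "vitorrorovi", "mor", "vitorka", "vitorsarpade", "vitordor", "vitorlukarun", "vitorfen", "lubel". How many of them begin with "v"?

Filter for entries beginning with "v":
Matches: "viso", "vitorde", "vitordor", "vitorfen", "vitorgal", "vitorka", "vitorlinrun", "vitorlu", "vitorlukarun", "vitormi", "vitorrorovi", "vitorsarpade"
Count: 12

12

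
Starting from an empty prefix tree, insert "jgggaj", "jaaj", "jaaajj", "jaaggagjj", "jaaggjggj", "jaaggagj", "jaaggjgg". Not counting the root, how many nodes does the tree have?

22

Count nodes per top-level branch (shared prefixes stored once):
  'j'-branch (jaaajj, jaaggagj, jaaggagjj, jaaggjgg, jaaggjggj, jaaj, jgggaj): 22 nodes
Sum: 22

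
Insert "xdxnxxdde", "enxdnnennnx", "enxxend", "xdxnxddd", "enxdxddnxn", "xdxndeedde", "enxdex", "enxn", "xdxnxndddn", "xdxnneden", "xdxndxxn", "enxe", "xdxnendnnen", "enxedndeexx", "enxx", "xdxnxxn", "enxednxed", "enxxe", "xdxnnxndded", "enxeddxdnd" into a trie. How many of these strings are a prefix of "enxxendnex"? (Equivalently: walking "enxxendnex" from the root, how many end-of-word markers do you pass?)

3

Check each prefix of "enxxendnex" against the stored set — each match is an end-marker on the path.
Prefixes of the query that are stored words: "enxx", "enxxe", "enxxend"
Count: 3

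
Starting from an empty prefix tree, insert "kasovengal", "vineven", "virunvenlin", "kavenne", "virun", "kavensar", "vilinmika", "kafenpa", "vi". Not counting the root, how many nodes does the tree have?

For each word, the new-node count is its length minus the longest prefix already in the trie:
  "kasovengal" → 10 new (k, a, s, o, v, e, n, g, a, l)
  "vineven" → 7 new (v, i, n, e, v, e, n)
  "virunvenlin" → prefix "vi" already present; 9 new (r, u, n, v, e, n, l, i, n)
  "kavenne" → prefix "ka" already present; 5 new (v, e, n, n, e)
  "virun" → prefix "virun" already present; 0 new (none)
  "kavensar" → prefix "kaven" already present; 3 new (s, a, r)
  "vilinmika" → prefix "vi" already present; 7 new (l, i, n, m, i, k, a)
  "kafenpa" → prefix "ka" already present; 5 new (f, e, n, p, a)
  "vi" → prefix "vi" already present; 0 new (none)
Total nodes = 10 + 7 + 9 + 5 + 0 + 3 + 7 + 5 + 0 = 46

46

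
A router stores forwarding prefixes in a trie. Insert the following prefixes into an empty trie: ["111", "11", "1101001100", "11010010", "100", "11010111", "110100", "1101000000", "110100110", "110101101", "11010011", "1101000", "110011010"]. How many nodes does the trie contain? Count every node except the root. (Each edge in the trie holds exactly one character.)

Count nodes per top-level branch (shared prefixes stored once):
  '1'-branch (100, 11, 110011010, 110100, 1101000, 1101000000, 11010010, 11010011, 110100110, 1101001100, 110101101, 11010111, 111): 29 nodes
Sum: 29

29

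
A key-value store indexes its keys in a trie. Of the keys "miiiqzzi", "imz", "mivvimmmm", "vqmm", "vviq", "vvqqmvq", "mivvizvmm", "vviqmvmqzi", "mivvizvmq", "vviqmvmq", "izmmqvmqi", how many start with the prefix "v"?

5

Traverse to the node for "v", then collect every word in that subtree.
Matches: "vqmm", "vviq", "vviqmvmq", "vviqmvmqzi", "vvqqmvq"
Count: 5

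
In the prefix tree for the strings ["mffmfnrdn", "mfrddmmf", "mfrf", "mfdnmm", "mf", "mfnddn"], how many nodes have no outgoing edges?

5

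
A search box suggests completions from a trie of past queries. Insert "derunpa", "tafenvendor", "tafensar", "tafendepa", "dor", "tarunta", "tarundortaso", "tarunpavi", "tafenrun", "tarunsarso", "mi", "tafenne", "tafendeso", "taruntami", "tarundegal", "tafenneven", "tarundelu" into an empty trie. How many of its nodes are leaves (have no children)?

Leaves are exactly the stored words that no other stored word extends.
Those words: "derunpa", "dor", "mi", "tafendepa", "tafendeso", "tafenneven", "tafenrun", "tafensar", "tafenvendor", "tarundegal", "tarundelu", "tarundortaso", "tarunpavi", "tarunsarso", "taruntami"
Leaf count: 15

15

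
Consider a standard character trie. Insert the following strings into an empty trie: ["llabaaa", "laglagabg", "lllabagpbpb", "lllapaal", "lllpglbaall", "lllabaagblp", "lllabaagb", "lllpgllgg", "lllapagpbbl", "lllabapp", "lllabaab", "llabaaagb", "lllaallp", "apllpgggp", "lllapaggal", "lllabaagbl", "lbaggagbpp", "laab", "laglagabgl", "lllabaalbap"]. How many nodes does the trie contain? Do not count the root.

86

Insert word by word; a character creates a node only if that edge doesn't already exist:
  "llabaaa" → 7 new (l, l, a, b, a, a, a)
  "laglagabg" → prefix "l" already present; 8 new (a, g, l, a, g, a, b, g)
  "lllabagpbpb" → prefix "ll" already present; 9 new (l, a, b, a, g, p, b, p, b)
  "lllapaal" → prefix "llla" already present; 4 new (p, a, a, l)
  "lllpglbaall" → prefix "lll" already present; 8 new (p, g, l, b, a, a, l, l)
  "lllabaagblp" → prefix "lllaba" already present; 5 new (a, g, b, l, p)
  "lllabaagb" → prefix "lllabaagb" already present; 0 new (none)
  "lllpgllgg" → prefix "lllpgl" already present; 3 new (l, g, g)
  "lllapagpbbl" → prefix "lllapa" already present; 5 new (g, p, b, b, l)
  "lllabapp" → prefix "lllaba" already present; 2 new (p, p)
  "lllabaab" → prefix "lllabaa" already present; 1 new (b)
  "llabaaagb" → prefix "llabaaa" already present; 2 new (g, b)
  "lllaallp" → prefix "llla" already present; 4 new (a, l, l, p)
  "apllpgggp" → 9 new (a, p, l, l, p, g, g, g, p)
  "lllapaggal" → prefix "lllapag" already present; 3 new (g, a, l)
  "lllabaagbl" → prefix "lllabaagbl" already present; 0 new (none)
  "lbaggagbpp" → prefix "l" already present; 9 new (b, a, g, g, a, g, b, p, p)
  "laab" → prefix "la" already present; 2 new (a, b)
  "laglagabgl" → prefix "laglagabg" already present; 1 new (l)
  "lllabaalbap" → prefix "lllabaa" already present; 4 new (l, b, a, p)
Total nodes = 7 + 8 + 9 + 4 + 8 + 5 + 0 + 3 + 5 + 2 + 1 + 2 + 4 + 9 + 3 + 0 + 9 + 2 + 1 + 4 = 86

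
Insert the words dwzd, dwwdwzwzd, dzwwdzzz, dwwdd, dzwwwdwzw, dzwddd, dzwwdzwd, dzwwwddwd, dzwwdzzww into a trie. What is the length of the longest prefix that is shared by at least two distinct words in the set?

7

Equivalently: take the maximum, over all pairs, of their longest common prefix length.
e.g. "dzwwdzzww" and "dzwwdzzz" share the prefix "dzwwdzz" of length 7; no pair shares a longer one.
Longest shared-prefix length: 7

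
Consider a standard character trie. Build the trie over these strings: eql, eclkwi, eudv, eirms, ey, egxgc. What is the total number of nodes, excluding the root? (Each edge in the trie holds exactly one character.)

Count nodes per top-level branch (shared prefixes stored once):
  'e'-branch (eclkwi, egxgc, eirms, eql, eudv, ey): 20 nodes
Sum: 20

20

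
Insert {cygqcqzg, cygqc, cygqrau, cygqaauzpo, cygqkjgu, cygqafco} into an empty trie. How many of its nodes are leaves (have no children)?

A leaf is a node with no children — equivalently, the end of a word that is not a proper prefix of any other stored word.
Those words: "cygqaauzpo", "cygqafco", "cygqcqzg", "cygqkjgu", "cygqrau"
Leaf count: 5

5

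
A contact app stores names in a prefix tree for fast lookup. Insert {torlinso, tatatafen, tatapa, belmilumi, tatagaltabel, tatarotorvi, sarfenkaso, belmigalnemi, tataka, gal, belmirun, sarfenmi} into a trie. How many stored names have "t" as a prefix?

Traverse to the node for "t", then collect every word in that subtree.
Matches: "tatagaltabel", "tataka", "tatapa", "tatarotorvi", "tatatafen", "torlinso"
Count: 6

6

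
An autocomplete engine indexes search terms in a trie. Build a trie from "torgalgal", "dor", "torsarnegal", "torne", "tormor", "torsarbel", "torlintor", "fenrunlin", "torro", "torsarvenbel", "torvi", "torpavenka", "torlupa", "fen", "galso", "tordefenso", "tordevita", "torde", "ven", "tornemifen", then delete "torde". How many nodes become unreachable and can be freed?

After clearing the end-marker at "torde", prune upward until reaching a node still needed by another word.
Every node on "torde" is still needed (e.g. by "tordefenso"), so nothing is freed.
Nodes removed: 0

0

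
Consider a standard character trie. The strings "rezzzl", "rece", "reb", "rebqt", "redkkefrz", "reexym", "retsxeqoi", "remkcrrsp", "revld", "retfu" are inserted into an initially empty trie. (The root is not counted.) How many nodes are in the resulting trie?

For each word, the new-node count is its length minus the longest prefix already in the trie:
  "rezzzl" → 6 new (r, e, z, z, z, l)
  "rece" → prefix "re" already present; 2 new (c, e)
  "reb" → prefix "re" already present; 1 new (b)
  "rebqt" → prefix "reb" already present; 2 new (q, t)
  "redkkefrz" → prefix "re" already present; 7 new (d, k, k, e, f, r, z)
  "reexym" → prefix "re" already present; 4 new (e, x, y, m)
  "retsxeqoi" → prefix "re" already present; 7 new (t, s, x, e, q, o, i)
  "remkcrrsp" → prefix "re" already present; 7 new (m, k, c, r, r, s, p)
  "revld" → prefix "re" already present; 3 new (v, l, d)
  "retfu" → prefix "ret" already present; 2 new (f, u)
Total nodes = 6 + 2 + 1 + 2 + 7 + 4 + 7 + 7 + 3 + 2 = 41

41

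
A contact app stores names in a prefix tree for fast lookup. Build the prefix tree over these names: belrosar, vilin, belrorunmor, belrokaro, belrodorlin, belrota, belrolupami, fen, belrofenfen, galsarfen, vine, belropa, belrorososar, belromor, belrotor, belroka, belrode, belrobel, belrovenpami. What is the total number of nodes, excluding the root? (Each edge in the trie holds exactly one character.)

81

For each word, the new-node count is its length minus the longest prefix already in the trie:
  "belrosar" → 8 new (b, e, l, r, o, s, a, r)
  "vilin" → 5 new (v, i, l, i, n)
  "belrorunmor" → prefix "belro" already present; 6 new (r, u, n, m, o, r)
  "belrokaro" → prefix "belro" already present; 4 new (k, a, r, o)
  "belrodorlin" → prefix "belro" already present; 6 new (d, o, r, l, i, n)
  "belrota" → prefix "belro" already present; 2 new (t, a)
  "belrolupami" → prefix "belro" already present; 6 new (l, u, p, a, m, i)
  "fen" → 3 new (f, e, n)
  "belrofenfen" → prefix "belro" already present; 6 new (f, e, n, f, e, n)
  "galsarfen" → 9 new (g, a, l, s, a, r, f, e, n)
  "vine" → prefix "vi" already present; 2 new (n, e)
  "belropa" → prefix "belro" already present; 2 new (p, a)
  "belrorososar" → prefix "belror" already present; 6 new (o, s, o, s, a, r)
  "belromor" → prefix "belro" already present; 3 new (m, o, r)
  "belrotor" → prefix "belrot" already present; 2 new (o, r)
  "belroka" → prefix "belroka" already present; 0 new (none)
  "belrode" → prefix "belrod" already present; 1 new (e)
  "belrobel" → prefix "belro" already present; 3 new (b, e, l)
  "belrovenpami" → prefix "belro" already present; 7 new (v, e, n, p, a, m, i)
Total nodes = 8 + 5 + 6 + 4 + 6 + 2 + 6 + 3 + 6 + 9 + 2 + 2 + 6 + 3 + 2 + 0 + 1 + 3 + 7 = 81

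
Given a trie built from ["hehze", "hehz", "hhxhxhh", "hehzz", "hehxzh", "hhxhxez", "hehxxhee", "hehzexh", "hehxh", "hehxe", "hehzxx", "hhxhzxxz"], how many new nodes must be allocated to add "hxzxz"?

"h" is already a path in the trie; the remaining "xzxz" must be added.
New nodes needed: |"hxzxz"| − 1 = 5 − 1 = 4.

4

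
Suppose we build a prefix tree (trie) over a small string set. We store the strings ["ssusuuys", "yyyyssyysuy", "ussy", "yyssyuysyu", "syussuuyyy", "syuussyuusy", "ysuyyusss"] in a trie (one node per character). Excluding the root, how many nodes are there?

56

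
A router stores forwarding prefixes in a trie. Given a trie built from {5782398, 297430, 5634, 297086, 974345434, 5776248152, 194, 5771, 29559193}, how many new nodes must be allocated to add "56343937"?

4

The longest prefix of "56343937" already in the trie is "5634" (length 4).
So 8 − 4 = 4 new nodes.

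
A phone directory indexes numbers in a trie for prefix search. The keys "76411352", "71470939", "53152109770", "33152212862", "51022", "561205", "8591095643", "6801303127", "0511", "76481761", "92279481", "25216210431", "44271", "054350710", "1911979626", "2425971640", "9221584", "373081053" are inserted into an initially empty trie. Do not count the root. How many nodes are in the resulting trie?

137

Insert word by word; a character creates a node only if that edge doesn't already exist:
  "76411352" → 8 new (7, 6, 4, 1, 1, 3, 5, 2)
  "71470939" → prefix "7" already present; 7 new (1, 4, 7, 0, 9, 3, 9)
  "53152109770" → 11 new (5, 3, 1, 5, 2, 1, 0, 9, 7, 7, 0)
  "33152212862" → 11 new (3, 3, 1, 5, 2, 2, 1, 2, 8, 6, 2)
  "51022" → prefix "5" already present; 4 new (1, 0, 2, 2)
  "561205" → prefix "5" already present; 5 new (6, 1, 2, 0, 5)
  "8591095643" → 10 new (8, 5, 9, 1, 0, 9, 5, 6, 4, 3)
  "6801303127" → 10 new (6, 8, 0, 1, 3, 0, 3, 1, 2, 7)
  "0511" → 4 new (0, 5, 1, 1)
  "76481761" → prefix "764" already present; 5 new (8, 1, 7, 6, 1)
  "92279481" → 8 new (9, 2, 2, 7, 9, 4, 8, 1)
  "25216210431" → 11 new (2, 5, 2, 1, 6, 2, 1, 0, 4, 3, 1)
  "44271" → 5 new (4, 4, 2, 7, 1)
  "054350710" → prefix "05" already present; 7 new (4, 3, 5, 0, 7, 1, 0)
  "1911979626" → 10 new (1, 9, 1, 1, 9, 7, 9, 6, 2, 6)
  "2425971640" → prefix "2" already present; 9 new (4, 2, 5, 9, 7, 1, 6, 4, 0)
  "9221584" → prefix "922" already present; 4 new (1, 5, 8, 4)
  "373081053" → prefix "3" already present; 8 new (7, 3, 0, 8, 1, 0, 5, 3)
Total nodes = 8 + 7 + 11 + 11 + 4 + 5 + 10 + 10 + 4 + 5 + 8 + 11 + 5 + 7 + 10 + 9 + 4 + 8 = 137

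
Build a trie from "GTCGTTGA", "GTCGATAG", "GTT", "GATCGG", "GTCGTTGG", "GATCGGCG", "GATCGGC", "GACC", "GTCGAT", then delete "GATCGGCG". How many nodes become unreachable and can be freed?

1

Walk "GATCGGCG" from the leaf back toward the root, removing each node that no remaining word uses.
The suffix "G" (1 node) is used only by "GATCGGCG"; "GATCGGC" is itself a stored word, so pruning stops there.
Nodes removed: 1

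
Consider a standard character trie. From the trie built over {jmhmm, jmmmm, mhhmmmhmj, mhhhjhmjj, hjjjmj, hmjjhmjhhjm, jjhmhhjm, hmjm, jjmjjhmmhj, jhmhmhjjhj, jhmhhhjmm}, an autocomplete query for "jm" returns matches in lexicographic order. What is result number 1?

Words with prefix "jm", in lexicographic order: "jmhmm", "jmmmm"
The 1st is jmhmm.

jmhmm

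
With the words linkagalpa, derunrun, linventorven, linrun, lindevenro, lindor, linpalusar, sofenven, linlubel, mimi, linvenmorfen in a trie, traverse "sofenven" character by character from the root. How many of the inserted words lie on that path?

Check each prefix of "sofenven" against the stored set — each match is an end-marker on the path.
Prefixes of the query that are stored words: "sofenven"
Count: 1

1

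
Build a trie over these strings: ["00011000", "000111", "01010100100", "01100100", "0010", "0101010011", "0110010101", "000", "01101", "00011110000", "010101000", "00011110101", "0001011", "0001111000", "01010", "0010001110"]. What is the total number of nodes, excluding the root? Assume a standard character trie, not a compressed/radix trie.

Count nodes per top-level branch (shared prefixes stored once):
  '0'-branch (000, 0001011, 00011000, 000111, 0001111000, 00011110000, 00011110101, 0010, 0010001110, 01010, 010101000, 01010100100, 0101010011, 01100100, 0110010101, 01101): 50 nodes
Sum: 50

50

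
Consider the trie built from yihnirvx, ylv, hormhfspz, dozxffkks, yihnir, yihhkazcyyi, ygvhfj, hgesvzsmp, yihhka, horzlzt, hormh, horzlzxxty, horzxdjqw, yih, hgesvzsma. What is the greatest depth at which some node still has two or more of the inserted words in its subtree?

Look for the deepest trie node that still has at least two words in its subtree.
e.g. "hgesvzsma" and "hgesvzsmp" share the prefix "hgesvzsm" of length 8; no pair shares a longer one.
Longest shared-prefix length: 8

8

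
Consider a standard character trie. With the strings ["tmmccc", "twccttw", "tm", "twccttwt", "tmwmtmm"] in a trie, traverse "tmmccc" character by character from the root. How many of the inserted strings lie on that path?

Traverse "tmmccc" character by character; count nodes along the way that are marked as word ends.
Prefixes of the query that are stored words: "tm", "tmmccc"
Count: 2

2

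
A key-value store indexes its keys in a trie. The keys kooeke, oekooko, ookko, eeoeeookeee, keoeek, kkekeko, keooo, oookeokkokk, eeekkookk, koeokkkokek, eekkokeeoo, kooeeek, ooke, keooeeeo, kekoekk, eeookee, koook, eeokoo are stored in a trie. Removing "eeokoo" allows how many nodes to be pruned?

3

After clearing the end-marker at "eeokoo", prune upward until reaching a node still needed by another word.
The suffix "koo" (3 nodes) is used only by "eeokoo"; the node for "eeo" still has the child "e", so pruning stops there.
Nodes removed: 3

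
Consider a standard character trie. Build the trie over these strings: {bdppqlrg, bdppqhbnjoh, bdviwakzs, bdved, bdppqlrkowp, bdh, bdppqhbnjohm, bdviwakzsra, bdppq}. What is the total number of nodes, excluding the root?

Trace insertions, counting only characters that open a new branch:
  "bdppqlrg" → 8 new (b, d, p, p, q, l, r, g)
  "bdppqhbnjoh" → prefix "bdppq" already present; 6 new (h, b, n, j, o, h)
  "bdviwakzs" → prefix "bd" already present; 7 new (v, i, w, a, k, z, s)
  "bdved" → prefix "bdv" already present; 2 new (e, d)
  "bdppqlrkowp" → prefix "bdppqlr" already present; 4 new (k, o, w, p)
  "bdh" → prefix "bd" already present; 1 new (h)
  "bdppqhbnjohm" → prefix "bdppqhbnjoh" already present; 1 new (m)
  "bdviwakzsra" → prefix "bdviwakzs" already present; 2 new (r, a)
  "bdppq" → prefix "bdppq" already present; 0 new (none)
Total nodes = 8 + 6 + 7 + 2 + 4 + 1 + 1 + 2 + 0 = 31

31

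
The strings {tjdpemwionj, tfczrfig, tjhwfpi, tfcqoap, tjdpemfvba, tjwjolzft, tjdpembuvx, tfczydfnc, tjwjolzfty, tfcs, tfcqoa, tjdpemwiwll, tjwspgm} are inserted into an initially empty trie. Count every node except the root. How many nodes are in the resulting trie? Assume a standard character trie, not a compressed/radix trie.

56

For each word, the new-node count is its length minus the longest prefix already in the trie:
  "tjdpemwionj" → 11 new (t, j, d, p, e, m, w, i, o, n, j)
  "tfczrfig" → prefix "t" already present; 7 new (f, c, z, r, f, i, g)
  "tjhwfpi" → prefix "tj" already present; 5 new (h, w, f, p, i)
  "tfcqoap" → prefix "tfc" already present; 4 new (q, o, a, p)
  "tjdpemfvba" → prefix "tjdpem" already present; 4 new (f, v, b, a)
  "tjwjolzft" → prefix "tj" already present; 7 new (w, j, o, l, z, f, t)
  "tjdpembuvx" → prefix "tjdpem" already present; 4 new (b, u, v, x)
  "tfczydfnc" → prefix "tfcz" already present; 5 new (y, d, f, n, c)
  "tjwjolzfty" → prefix "tjwjolzft" already present; 1 new (y)
  "tfcs" → prefix "tfc" already present; 1 new (s)
  "tfcqoa" → prefix "tfcqoa" already present; 0 new (none)
  "tjdpemwiwll" → prefix "tjdpemwi" already present; 3 new (w, l, l)
  "tjwspgm" → prefix "tjw" already present; 4 new (s, p, g, m)
Total nodes = 11 + 7 + 5 + 4 + 4 + 7 + 4 + 5 + 1 + 1 + 0 + 3 + 4 = 56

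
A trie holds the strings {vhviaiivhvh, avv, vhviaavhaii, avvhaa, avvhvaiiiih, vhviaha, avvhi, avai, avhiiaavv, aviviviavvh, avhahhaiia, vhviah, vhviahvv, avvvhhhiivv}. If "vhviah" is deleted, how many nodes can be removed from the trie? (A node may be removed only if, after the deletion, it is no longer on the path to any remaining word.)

After clearing the end-marker at "vhviah", prune upward until reaching a node still needed by another word.
Every node on "vhviah" is still needed (e.g. by "vhviaha"), so nothing is freed.
Nodes removed: 0

0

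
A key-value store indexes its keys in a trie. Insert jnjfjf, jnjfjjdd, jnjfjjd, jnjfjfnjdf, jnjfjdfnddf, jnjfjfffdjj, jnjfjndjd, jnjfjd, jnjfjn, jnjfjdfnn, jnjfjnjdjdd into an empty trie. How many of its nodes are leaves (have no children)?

7

A leaf is a node with no children — equivalently, the end of a word that is not a proper prefix of any other stored word.
Those words: "jnjfjdfnddf", "jnjfjdfnn", "jnjfjfffdjj", "jnjfjfnjdf", "jnjfjjdd", "jnjfjndjd", "jnjfjnjdjdd"
Leaf count: 7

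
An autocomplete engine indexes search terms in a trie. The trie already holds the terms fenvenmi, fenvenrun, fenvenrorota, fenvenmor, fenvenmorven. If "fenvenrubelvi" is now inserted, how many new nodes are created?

5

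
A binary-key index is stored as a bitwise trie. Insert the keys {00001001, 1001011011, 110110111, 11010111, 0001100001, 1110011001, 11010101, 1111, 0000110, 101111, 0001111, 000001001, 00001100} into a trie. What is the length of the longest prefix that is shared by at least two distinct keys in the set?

7

Look for the deepest trie node that still has at least two words in its subtree.
"0000110" and "00001100" agree on "0000110" (7 characters) before diverging; nothing deeper is shared.
Longest shared-prefix length: 7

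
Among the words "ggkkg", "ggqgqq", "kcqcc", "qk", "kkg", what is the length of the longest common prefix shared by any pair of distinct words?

2

The deepest shared node is where two words last agree before diverging.
"ggkkg" and "ggqgqq" agree on "gg" (2 characters) before diverging; nothing deeper is shared.
Longest shared-prefix length: 2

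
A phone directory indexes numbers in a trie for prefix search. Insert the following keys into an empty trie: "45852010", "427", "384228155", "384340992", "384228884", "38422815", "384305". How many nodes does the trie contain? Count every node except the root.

30

Count nodes per top-level branch (shared prefixes stored once):
  '3'-branch (38422815, 384228155, 384228884, 384305, 384340992): 20 nodes
  '4'-branch (427, 45852010): 10 nodes
Sum: 30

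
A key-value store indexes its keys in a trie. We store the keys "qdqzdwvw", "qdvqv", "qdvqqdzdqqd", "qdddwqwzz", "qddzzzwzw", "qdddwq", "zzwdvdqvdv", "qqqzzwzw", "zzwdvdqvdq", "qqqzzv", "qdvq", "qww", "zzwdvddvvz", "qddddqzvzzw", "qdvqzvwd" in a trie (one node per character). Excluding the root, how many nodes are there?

Insert word by word; a character creates a node only if that edge doesn't already exist:
  "qdqzdwvw" → 8 new (q, d, q, z, d, w, v, w)
  "qdvqv" → prefix "qd" already present; 3 new (v, q, v)
  "qdvqqdzdqqd" → prefix "qdvq" already present; 7 new (q, d, z, d, q, q, d)
  "qdddwqwzz" → prefix "qd" already present; 7 new (d, d, w, q, w, z, z)
  "qddzzzwzw" → prefix "qdd" already present; 6 new (z, z, z, w, z, w)
  "qdddwq" → prefix "qdddwq" already present; 0 new (none)
  "zzwdvdqvdv" → 10 new (z, z, w, d, v, d, q, v, d, v)
  "qqqzzwzw" → prefix "q" already present; 7 new (q, q, z, z, w, z, w)
  "zzwdvdqvdq" → prefix "zzwdvdqvd" already present; 1 new (q)
  "qqqzzv" → prefix "qqqzz" already present; 1 new (v)
  "qdvq" → prefix "qdvq" already present; 0 new (none)
  "qww" → prefix "q" already present; 2 new (w, w)
  "zzwdvddvvz" → prefix "zzwdvd" already present; 4 new (d, v, v, z)
  "qddddqzvzzw" → prefix "qddd" already present; 7 new (d, q, z, v, z, z, w)
  "qdvqzvwd" → prefix "qdvq" already present; 4 new (z, v, w, d)
Total nodes = 8 + 3 + 7 + 7 + 6 + 0 + 10 + 7 + 1 + 1 + 0 + 2 + 4 + 7 + 4 = 67

67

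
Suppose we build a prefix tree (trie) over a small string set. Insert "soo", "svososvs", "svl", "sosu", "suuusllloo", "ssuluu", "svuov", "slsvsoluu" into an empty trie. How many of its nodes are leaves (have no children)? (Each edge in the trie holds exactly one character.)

8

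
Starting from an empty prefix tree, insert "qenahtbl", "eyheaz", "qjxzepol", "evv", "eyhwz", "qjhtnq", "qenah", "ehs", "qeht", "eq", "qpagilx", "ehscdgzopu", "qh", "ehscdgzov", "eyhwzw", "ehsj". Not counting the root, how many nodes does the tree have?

Count nodes per top-level branch (shared prefixes stored once):
  'e'-branch (ehs, ehscdgzopu, ehscdgzov, ehsj, eq, evv, eyheaz, eyhwz, eyhwzw): 23 nodes
  'q'-branch (qeht, qenah, qenahtbl, qh, qjhtnq, qjxzepol, qpagilx): 28 nodes
Sum: 51

51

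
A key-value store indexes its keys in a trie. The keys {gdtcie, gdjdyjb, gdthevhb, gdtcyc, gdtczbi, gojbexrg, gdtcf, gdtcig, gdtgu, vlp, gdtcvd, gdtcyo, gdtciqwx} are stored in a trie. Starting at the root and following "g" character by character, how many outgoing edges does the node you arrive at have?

2

Walk "g" from the root, arriving at one node.
Distinct next characters after "g": d, o.
That node has 2 child edges.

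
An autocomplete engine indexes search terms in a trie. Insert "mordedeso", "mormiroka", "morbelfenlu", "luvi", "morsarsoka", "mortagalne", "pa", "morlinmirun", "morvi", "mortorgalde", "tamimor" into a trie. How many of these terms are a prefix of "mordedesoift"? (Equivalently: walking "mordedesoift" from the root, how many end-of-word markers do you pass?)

Walk "mordedesoift" from the root; an end-of-word marker is hit whenever a stored word is a prefix of "mordedesoift".
Prefixes of the query that are stored words: "mordedeso"
Count: 1

1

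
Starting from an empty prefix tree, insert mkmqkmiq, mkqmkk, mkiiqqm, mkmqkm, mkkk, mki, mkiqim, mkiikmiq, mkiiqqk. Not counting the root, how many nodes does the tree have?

27

Count nodes per top-level branch (shared prefixes stored once):
  'm'-branch (mki, mkiikmiq, mkiiqqk, mkiiqqm, mkiqim, mkkk, mkmqkm, mkmqkmiq, mkqmkk): 27 nodes
Sum: 27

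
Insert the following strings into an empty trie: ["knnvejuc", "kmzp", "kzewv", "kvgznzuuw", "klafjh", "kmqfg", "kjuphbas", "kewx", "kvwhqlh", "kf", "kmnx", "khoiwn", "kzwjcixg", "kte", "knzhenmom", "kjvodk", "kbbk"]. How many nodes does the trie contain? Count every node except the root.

76

Count nodes per top-level branch (shared prefixes stored once):
  'k'-branch (kbbk, kewx, kf, khoiwn, kjuphbas, kjvodk, klafjh, kmnx, kmqfg, kmzp, knnvejuc, knzhenmom, kte, kvgznzuuw, kvwhqlh, kzewv, kzwjcixg): 76 nodes
Sum: 76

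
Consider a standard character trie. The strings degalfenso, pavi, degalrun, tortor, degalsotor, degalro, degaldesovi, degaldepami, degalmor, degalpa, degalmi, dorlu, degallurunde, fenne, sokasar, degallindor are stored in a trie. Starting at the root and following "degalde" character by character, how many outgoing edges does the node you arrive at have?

2

The children of the "degalde" node are the distinct next characters among strings starting with "degalde".
Characters that immediately follow "degalde" among the stored strings: {p, s}.
That node has 2 child edges.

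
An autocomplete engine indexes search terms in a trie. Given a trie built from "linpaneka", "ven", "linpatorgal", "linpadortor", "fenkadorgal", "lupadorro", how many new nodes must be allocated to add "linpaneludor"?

5

"linpane" is already a path in the trie; the remaining "ludor" must be added.
So 12 − 7 = 5 new nodes.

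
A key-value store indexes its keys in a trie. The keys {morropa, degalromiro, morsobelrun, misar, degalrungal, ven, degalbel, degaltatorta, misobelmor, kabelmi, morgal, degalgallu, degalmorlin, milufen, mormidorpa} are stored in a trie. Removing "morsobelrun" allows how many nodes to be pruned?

8

A node on "morsobelrun"'s path can go only if nothing else ends at it or branches off below it.
The suffix "sobelrun" (8 nodes) is used only by "morsobelrun"; the node for "mor" still has the child "r", so pruning stops there.
Nodes removed: 8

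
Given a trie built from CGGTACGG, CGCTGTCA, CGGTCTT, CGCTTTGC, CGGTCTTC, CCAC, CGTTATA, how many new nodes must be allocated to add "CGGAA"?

2

"CGG" is already a path in the trie; the remaining "AA" must be added.
So 5 − 3 = 2 new nodes.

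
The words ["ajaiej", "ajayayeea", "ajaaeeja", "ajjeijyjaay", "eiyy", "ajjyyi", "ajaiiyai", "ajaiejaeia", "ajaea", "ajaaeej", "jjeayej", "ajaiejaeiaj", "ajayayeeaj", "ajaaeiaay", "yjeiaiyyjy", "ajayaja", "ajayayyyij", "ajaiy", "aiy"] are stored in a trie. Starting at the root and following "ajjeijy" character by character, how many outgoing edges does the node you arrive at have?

1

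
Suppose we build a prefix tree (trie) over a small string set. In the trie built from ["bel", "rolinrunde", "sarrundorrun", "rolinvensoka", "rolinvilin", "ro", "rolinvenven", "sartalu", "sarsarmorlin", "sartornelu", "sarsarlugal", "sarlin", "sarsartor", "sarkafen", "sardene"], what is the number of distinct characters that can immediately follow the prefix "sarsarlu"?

1

The children of the "sarsarlu" node are the distinct next characters among strings starting with "sarsarlu".
Distinct next characters after "sarsarlu": g.
That node has 1 child edge.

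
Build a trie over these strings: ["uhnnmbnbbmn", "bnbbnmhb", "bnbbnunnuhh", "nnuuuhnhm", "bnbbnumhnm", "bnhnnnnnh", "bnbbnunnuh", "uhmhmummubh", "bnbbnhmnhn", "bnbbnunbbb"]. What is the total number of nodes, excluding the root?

Trace insertions, counting only characters that open a new branch:
  "uhnnmbnbbmn" → 11 new (u, h, n, n, m, b, n, b, b, m, n)
  "bnbbnmhb" → 8 new (b, n, b, b, n, m, h, b)
  "bnbbnunnuhh" → prefix "bnbbn" already present; 6 new (u, n, n, u, h, h)
  "nnuuuhnhm" → 9 new (n, n, u, u, u, h, n, h, m)
  "bnbbnumhnm" → prefix "bnbbnu" already present; 4 new (m, h, n, m)
  "bnhnnnnnh" → prefix "bn" already present; 7 new (h, n, n, n, n, n, h)
  "bnbbnunnuh" → prefix "bnbbnunnuh" already present; 0 new (none)
  "uhmhmummubh" → prefix "uh" already present; 9 new (m, h, m, u, m, m, u, b, h)
  "bnbbnhmnhn" → prefix "bnbbn" already present; 5 new (h, m, n, h, n)
  "bnbbnunbbb" → prefix "bnbbnun" already present; 3 new (b, b, b)
Total nodes = 11 + 8 + 6 + 9 + 4 + 7 + 0 + 9 + 5 + 3 = 62

62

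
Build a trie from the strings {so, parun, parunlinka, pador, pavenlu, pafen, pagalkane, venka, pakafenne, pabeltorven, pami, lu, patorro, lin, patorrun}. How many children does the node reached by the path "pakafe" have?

Follow the path "pakafe" to its node, then look at its outgoing edges.
Distinct next characters after "pakafe": n.
That node has 1 child edge.

1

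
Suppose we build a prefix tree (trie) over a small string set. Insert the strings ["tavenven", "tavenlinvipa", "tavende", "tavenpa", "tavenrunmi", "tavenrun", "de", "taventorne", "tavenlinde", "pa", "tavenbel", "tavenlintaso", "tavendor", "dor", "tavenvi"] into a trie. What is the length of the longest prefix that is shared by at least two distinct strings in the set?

The deepest shared node is where two words last agree before diverging.
e.g. "tavenlinde" and "tavenlintaso" share the prefix "tavenlin" of length 8; no pair shares a longer one.
Longest shared-prefix length: 8

8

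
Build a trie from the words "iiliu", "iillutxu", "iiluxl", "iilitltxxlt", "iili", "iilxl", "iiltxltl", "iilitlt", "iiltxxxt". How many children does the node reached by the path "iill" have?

1

Follow the path "iill" to its node, then look at its outgoing edges.
Distinct next characters after "iill": u.
That node has 1 child edge.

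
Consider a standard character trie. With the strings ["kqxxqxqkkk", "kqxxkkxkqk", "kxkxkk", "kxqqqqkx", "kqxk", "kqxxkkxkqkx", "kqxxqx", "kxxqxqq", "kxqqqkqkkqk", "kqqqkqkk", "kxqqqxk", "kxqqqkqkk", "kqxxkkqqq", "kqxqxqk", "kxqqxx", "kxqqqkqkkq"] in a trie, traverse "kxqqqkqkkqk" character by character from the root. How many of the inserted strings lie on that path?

3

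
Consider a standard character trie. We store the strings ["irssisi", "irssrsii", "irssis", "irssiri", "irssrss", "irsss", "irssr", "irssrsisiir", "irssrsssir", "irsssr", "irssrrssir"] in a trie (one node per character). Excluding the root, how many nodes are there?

28

Insert word by word; a character creates a node only if that edge doesn't already exist:
  "irssisi" → 7 new (i, r, s, s, i, s, i)
  "irssrsii" → prefix "irss" already present; 4 new (r, s, i, i)
  "irssis" → prefix "irssis" already present; 0 new (none)
  "irssiri" → prefix "irssi" already present; 2 new (r, i)
  "irssrss" → prefix "irssrs" already present; 1 new (s)
  "irsss" → prefix "irss" already present; 1 new (s)
  "irssr" → prefix "irssr" already present; 0 new (none)
  "irssrsisiir" → prefix "irssrsi" already present; 4 new (s, i, i, r)
  "irssrsssir" → prefix "irssrss" already present; 3 new (s, i, r)
  "irsssr" → prefix "irsss" already present; 1 new (r)
  "irssrrssir" → prefix "irssr" already present; 5 new (r, s, s, i, r)
Total nodes = 7 + 4 + 0 + 2 + 1 + 1 + 0 + 4 + 3 + 1 + 5 = 28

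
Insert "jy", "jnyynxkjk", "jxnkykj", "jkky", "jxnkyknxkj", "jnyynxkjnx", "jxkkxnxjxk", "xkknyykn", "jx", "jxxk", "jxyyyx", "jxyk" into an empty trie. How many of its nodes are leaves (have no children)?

11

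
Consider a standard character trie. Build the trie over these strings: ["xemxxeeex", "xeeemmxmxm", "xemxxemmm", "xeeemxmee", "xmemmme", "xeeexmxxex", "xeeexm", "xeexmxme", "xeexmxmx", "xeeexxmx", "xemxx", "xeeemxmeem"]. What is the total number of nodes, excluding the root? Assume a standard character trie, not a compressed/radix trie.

Insert word by word; a character creates a node only if that edge doesn't already exist:
  "xemxxeeex" → 9 new (x, e, m, x, x, e, e, e, x)
  "xeeemmxmxm" → prefix "xe" already present; 8 new (e, e, m, m, x, m, x, m)
  "xemxxemmm" → prefix "xemxxe" already present; 3 new (m, m, m)
  "xeeemxmee" → prefix "xeeem" already present; 4 new (x, m, e, e)
  "xmemmme" → prefix "x" already present; 6 new (m, e, m, m, m, e)
  "xeeexmxxex" → prefix "xeee" already present; 6 new (x, m, x, x, e, x)
  "xeeexm" → prefix "xeeexm" already present; 0 new (none)
  "xeexmxme" → prefix "xee" already present; 5 new (x, m, x, m, e)
  "xeexmxmx" → prefix "xeexmxm" already present; 1 new (x)
  "xeeexxmx" → prefix "xeeex" already present; 3 new (x, m, x)
  "xemxx" → prefix "xemxx" already present; 0 new (none)
  "xeeemxmeem" → prefix "xeeemxmee" already present; 1 new (m)
Total nodes = 9 + 8 + 3 + 4 + 6 + 6 + 0 + 5 + 1 + 3 + 0 + 1 = 46

46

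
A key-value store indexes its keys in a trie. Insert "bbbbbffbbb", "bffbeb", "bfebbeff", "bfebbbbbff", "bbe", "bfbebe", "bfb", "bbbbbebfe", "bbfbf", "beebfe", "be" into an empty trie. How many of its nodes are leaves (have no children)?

Leaves are exactly the stored words that no other stored word extends.
Those words: "bbbbbebfe", "bbbbbffbbb", "bbe", "bbfbf", "beebfe", "bfbebe", "bfebbbbbff", "bfebbeff", "bffbeb"
Leaf count: 9

9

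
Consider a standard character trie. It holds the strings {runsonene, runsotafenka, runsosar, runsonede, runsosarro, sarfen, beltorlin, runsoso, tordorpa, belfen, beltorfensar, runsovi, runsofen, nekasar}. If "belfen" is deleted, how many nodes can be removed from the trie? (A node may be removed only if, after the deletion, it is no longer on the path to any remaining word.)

3

Walk "belfen" from the leaf back toward the root, removing each node that no remaining word uses.
The suffix "fen" (3 nodes) is used only by "belfen"; the node for "bel" still has the child "t", so pruning stops there.
Nodes removed: 3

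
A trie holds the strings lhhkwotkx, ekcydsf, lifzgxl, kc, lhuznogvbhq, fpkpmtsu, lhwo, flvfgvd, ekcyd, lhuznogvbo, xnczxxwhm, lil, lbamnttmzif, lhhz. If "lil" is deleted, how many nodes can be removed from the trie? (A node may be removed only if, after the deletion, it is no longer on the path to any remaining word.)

1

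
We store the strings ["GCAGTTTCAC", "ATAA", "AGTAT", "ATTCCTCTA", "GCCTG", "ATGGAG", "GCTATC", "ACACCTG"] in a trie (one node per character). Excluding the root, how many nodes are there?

For each word, the new-node count is its length minus the longest prefix already in the trie:
  "GCAGTTTCAC" → 10 new (G, C, A, G, T, T, T, C, A, C)
  "ATAA" → 4 new (A, T, A, A)
  "AGTAT" → prefix "A" already present; 4 new (G, T, A, T)
  "ATTCCTCTA" → prefix "AT" already present; 7 new (T, C, C, T, C, T, A)
  "GCCTG" → prefix "GC" already present; 3 new (C, T, G)
  "ATGGAG" → prefix "AT" already present; 4 new (G, G, A, G)
  "GCTATC" → prefix "GC" already present; 4 new (T, A, T, C)
  "ACACCTG" → prefix "A" already present; 6 new (C, A, C, C, T, G)
Total nodes = 10 + 4 + 4 + 7 + 3 + 4 + 4 + 6 = 42

42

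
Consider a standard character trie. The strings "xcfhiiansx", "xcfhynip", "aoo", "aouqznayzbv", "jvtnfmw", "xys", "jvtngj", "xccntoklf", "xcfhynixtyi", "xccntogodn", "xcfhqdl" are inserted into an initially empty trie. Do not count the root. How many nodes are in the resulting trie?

Trace insertions, counting only characters that open a new branch:
  "xcfhiiansx" → 10 new (x, c, f, h, i, i, a, n, s, x)
  "xcfhynip" → prefix "xcfh" already present; 4 new (y, n, i, p)
  "aoo" → 3 new (a, o, o)
  "aouqznayzbv" → prefix "ao" already present; 9 new (u, q, z, n, a, y, z, b, v)
  "jvtnfmw" → 7 new (j, v, t, n, f, m, w)
  "xys" → prefix "x" already present; 2 new (y, s)
  "jvtngj" → prefix "jvtn" already present; 2 new (g, j)
  "xccntoklf" → prefix "xc" already present; 7 new (c, n, t, o, k, l, f)
  "xcfhynixtyi" → prefix "xcfhyni" already present; 4 new (x, t, y, i)
  "xccntogodn" → prefix "xccnto" already present; 4 new (g, o, d, n)
  "xcfhqdl" → prefix "xcfh" already present; 3 new (q, d, l)
Total nodes = 10 + 4 + 3 + 9 + 7 + 2 + 2 + 7 + 4 + 4 + 3 = 55

55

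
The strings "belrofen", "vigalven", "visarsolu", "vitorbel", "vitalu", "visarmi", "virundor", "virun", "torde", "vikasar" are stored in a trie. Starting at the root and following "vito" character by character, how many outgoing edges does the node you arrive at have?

Follow the path "vito" to its node, then look at its outgoing edges.
Distinct next characters after "vito": r.
That node has 1 child edge.

1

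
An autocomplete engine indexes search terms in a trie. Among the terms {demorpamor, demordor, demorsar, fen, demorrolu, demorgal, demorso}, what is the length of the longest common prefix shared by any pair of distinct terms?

Look for the deepest trie node that still has at least two words in its subtree.
"demorsar" and "demorso" agree on "demors" (6 characters) before diverging; nothing deeper is shared.
Longest shared-prefix length: 6

6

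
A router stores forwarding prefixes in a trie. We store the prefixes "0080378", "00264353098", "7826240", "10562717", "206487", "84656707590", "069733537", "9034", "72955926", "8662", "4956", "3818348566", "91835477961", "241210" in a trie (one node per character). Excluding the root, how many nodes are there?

99

Trace insertions, counting only characters that open a new branch:
  "0080378" → 7 new (0, 0, 8, 0, 3, 7, 8)
  "00264353098" → prefix "00" already present; 9 new (2, 6, 4, 3, 5, 3, 0, 9, 8)
  "7826240" → 7 new (7, 8, 2, 6, 2, 4, 0)
  "10562717" → 8 new (1, 0, 5, 6, 2, 7, 1, 7)
  "206487" → 6 new (2, 0, 6, 4, 8, 7)
  "84656707590" → 11 new (8, 4, 6, 5, 6, 7, 0, 7, 5, 9, 0)
  "069733537" → prefix "0" already present; 8 new (6, 9, 7, 3, 3, 5, 3, 7)
  "9034" → 4 new (9, 0, 3, 4)
  "72955926" → prefix "7" already present; 7 new (2, 9, 5, 5, 9, 2, 6)
  "8662" → prefix "8" already present; 3 new (6, 6, 2)
  "4956" → 4 new (4, 9, 5, 6)
  "3818348566" → 10 new (3, 8, 1, 8, 3, 4, 8, 5, 6, 6)
  "91835477961" → prefix "9" already present; 10 new (1, 8, 3, 5, 4, 7, 7, 9, 6, 1)
  "241210" → prefix "2" already present; 5 new (4, 1, 2, 1, 0)
Total nodes = 7 + 9 + 7 + 8 + 6 + 11 + 8 + 4 + 7 + 3 + 4 + 10 + 10 + 5 = 99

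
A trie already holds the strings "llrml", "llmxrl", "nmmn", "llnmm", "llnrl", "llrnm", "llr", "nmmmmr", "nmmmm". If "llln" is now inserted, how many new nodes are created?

2

Walking "llln" from the root, the first 2 characters ("ll") follow existing edges; "l" is the first miss.
New nodes needed: |"llln"| − 2 = 4 − 2 = 2.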